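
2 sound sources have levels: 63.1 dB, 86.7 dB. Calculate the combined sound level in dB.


Formula: L_total = 10 * log10( sum(10^(Li/10)) )
  Source 1: 10^(63.1/10) = 2041737.9447
  Source 2: 10^(86.7/10) = 467735141.2872
Sum of linear values = 469776879.2319
L_total = 10 * log10(469776879.2319) = 86.72

86.72 dB


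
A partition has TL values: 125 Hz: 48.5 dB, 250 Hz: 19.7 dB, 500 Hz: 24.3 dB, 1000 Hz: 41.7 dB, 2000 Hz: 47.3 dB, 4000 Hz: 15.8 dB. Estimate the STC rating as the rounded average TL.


Given TL values at each frequency:
  125 Hz: 48.5 dB
  250 Hz: 19.7 dB
  500 Hz: 24.3 dB
  1000 Hz: 41.7 dB
  2000 Hz: 47.3 dB
  4000 Hz: 15.8 dB
Formula: STC ~ round(average of TL values)
Sum = 48.5 + 19.7 + 24.3 + 41.7 + 47.3 + 15.8 = 197.3
Average = 197.3 / 6 = 32.88
Rounded: 33

33


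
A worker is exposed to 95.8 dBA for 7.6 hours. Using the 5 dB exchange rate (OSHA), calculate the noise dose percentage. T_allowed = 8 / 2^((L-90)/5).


Given values:
  L = 95.8 dBA, T = 7.6 hours
Formula: T_allowed = 8 / 2^((L - 90) / 5)
Compute exponent: (95.8 - 90) / 5 = 1.16
Compute 2^(1.16) = 2.234574
T_allowed = 8 / 2.234574 = 3.580101 hours
Dose = (T / T_allowed) * 100
Dose = (7.6 / 3.580101) * 100 = 212.28

212.28 %


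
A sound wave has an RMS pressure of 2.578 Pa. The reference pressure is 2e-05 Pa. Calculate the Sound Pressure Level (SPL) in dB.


Given values:
  p = 2.578 Pa
  p_ref = 2e-05 Pa
Formula: SPL = 20 * log10(p / p_ref)
Compute ratio: p / p_ref = 2.578 / 2e-05 = 128900
Compute log10: log10(128900) = 5.110253
Multiply: SPL = 20 * 5.110253 = 102.21

102.21 dB


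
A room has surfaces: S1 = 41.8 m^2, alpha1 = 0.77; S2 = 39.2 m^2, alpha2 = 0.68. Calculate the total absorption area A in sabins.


Given surfaces:
  Surface 1: 41.8 * 0.77 = 32.186
  Surface 2: 39.2 * 0.68 = 26.656
Formula: A = sum(Si * alpha_i)
A = 32.186 + 26.656
A = 58.84

58.84 sabins


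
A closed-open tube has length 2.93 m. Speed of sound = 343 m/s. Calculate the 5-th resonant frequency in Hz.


Given values:
  Tube type: closed-open, L = 2.93 m, c = 343 m/s, n = 5
Formula: f_n = (2n - 1) * c / (4 * L)
Compute 2n - 1 = 2*5 - 1 = 9
Compute 4 * L = 4 * 2.93 = 11.72
f = 9 * 343 / 11.72
f = 263.4

263.4 Hz


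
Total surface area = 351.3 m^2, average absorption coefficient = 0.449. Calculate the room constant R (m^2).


Given values:
  S = 351.3 m^2, alpha = 0.449
Formula: R = S * alpha / (1 - alpha)
Numerator: 351.3 * 0.449 = 157.7337
Denominator: 1 - 0.449 = 0.551
R = 157.7337 / 0.551 = 286.27

286.27 m^2


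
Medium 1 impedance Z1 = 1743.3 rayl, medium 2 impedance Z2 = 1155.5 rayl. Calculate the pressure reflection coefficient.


Given values:
  Z1 = 1743.3 rayl, Z2 = 1155.5 rayl
Formula: R = (Z2 - Z1) / (Z2 + Z1)
Numerator: Z2 - Z1 = 1155.5 - 1743.3 = -587.8
Denominator: Z2 + Z1 = 1155.5 + 1743.3 = 2898.8
R = -587.8 / 2898.8 = -0.2028

-0.2028


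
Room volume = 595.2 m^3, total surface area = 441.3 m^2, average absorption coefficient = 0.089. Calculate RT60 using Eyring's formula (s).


Given values:
  V = 595.2 m^3, S = 441.3 m^2, alpha = 0.089
Formula: RT60 = 0.161 * V / (-S * ln(1 - alpha))
Compute ln(1 - 0.089) = ln(0.911) = -0.093212
Denominator: -441.3 * -0.093212 = 41.1345
Numerator: 0.161 * 595.2 = 95.8272
RT60 = 95.8272 / 41.1345 = 2.33

2.33 s


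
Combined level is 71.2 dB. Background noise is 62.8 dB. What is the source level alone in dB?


Given values:
  L_total = 71.2 dB, L_bg = 62.8 dB
Formula: L_source = 10 * log10(10^(L_total/10) - 10^(L_bg/10))
Convert to linear:
  10^(71.2/10) = 13182567.3856
  10^(62.8/10) = 1905460.718
Difference: 13182567.3856 - 1905460.718 = 11277106.6676
L_source = 10 * log10(11277106.6676) = 70.52

70.52 dB


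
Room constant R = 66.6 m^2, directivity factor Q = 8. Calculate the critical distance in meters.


Given values:
  R = 66.6 m^2, Q = 8
Formula: d_c = 0.141 * sqrt(Q * R)
Compute Q * R = 8 * 66.6 = 532.8
Compute sqrt(532.8) = 23.0825
d_c = 0.141 * 23.0825 = 3.255

3.255 m


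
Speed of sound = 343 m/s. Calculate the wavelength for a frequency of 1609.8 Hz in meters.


Given values:
  c = 343 m/s, f = 1609.8 Hz
Formula: lambda = c / f
lambda = 343 / 1609.8
lambda = 0.2131

0.2131 m


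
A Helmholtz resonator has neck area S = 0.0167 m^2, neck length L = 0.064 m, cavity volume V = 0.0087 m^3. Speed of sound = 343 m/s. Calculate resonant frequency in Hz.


Given values:
  S = 0.0167 m^2, L = 0.064 m, V = 0.0087 m^3, c = 343 m/s
Formula: f = (c / (2*pi)) * sqrt(S / (V * L))
Compute V * L = 0.0087 * 0.064 = 0.0005568
Compute S / (V * L) = 0.0167 / 0.0005568 = 29.9928
Compute sqrt(29.9928) = 5.476568
Compute c / (2*pi) = 343 / 6.283185 = 54.590148
f = 54.590148 * 5.476568 = 298.97

298.97 Hz


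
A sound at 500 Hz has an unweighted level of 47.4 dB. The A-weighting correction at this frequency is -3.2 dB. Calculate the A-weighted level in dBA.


Given values:
  SPL = 47.4 dB
  A-weighting at 500 Hz = -3.2 dB
Formula: L_A = SPL + A_weight
L_A = 47.4 + (-3.2)
L_A = 44.2

44.2 dBA


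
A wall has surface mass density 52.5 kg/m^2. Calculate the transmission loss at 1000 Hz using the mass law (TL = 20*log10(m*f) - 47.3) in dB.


Given values:
  m = 52.5 kg/m^2, f = 1000 Hz
Formula: TL = 20 * log10(m * f) - 47.3
Compute m * f = 52.5 * 1000 = 52500.0
Compute log10(52500.0) = 4.720159
Compute 20 * 4.720159 = 94.4032
TL = 94.4032 - 47.3 = 47.1

47.1 dB


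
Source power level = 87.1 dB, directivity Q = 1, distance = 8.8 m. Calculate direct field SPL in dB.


Given values:
  Lw = 87.1 dB, Q = 1, r = 8.8 m
Formula: SPL = Lw + 10 * log10(Q / (4 * pi * r^2))
Compute 4 * pi * r^2 = 4 * pi * 8.8^2 = 973.1397
Compute Q / denom = 1 / 973.1397 = 0.0010276
Compute 10 * log10(0.0010276) = -29.8818
SPL = 87.1 + (-29.8818) = 57.22

57.22 dB


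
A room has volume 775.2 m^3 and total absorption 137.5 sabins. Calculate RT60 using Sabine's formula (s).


Given values:
  V = 775.2 m^3
  A = 137.5 sabins
Formula: RT60 = 0.161 * V / A
Numerator: 0.161 * 775.2 = 124.8072
RT60 = 124.8072 / 137.5 = 0.908

0.908 s


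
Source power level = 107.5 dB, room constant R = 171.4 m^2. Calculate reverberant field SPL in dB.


Given values:
  Lw = 107.5 dB, R = 171.4 m^2
Formula: SPL = Lw + 10 * log10(4 / R)
Compute 4 / R = 4 / 171.4 = 0.023337
Compute 10 * log10(0.023337) = -16.3195
SPL = 107.5 + (-16.3195) = 91.18

91.18 dB


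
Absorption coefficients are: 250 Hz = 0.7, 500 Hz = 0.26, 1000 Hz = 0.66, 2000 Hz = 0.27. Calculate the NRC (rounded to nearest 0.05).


Given values:
  a_250 = 0.7, a_500 = 0.26
  a_1000 = 0.66, a_2000 = 0.27
Formula: NRC = (a250 + a500 + a1000 + a2000) / 4
Sum = 0.7 + 0.26 + 0.66 + 0.27 = 1.89
NRC = 1.89 / 4 = 0.4725
Rounded to nearest 0.05: 0.45

0.45


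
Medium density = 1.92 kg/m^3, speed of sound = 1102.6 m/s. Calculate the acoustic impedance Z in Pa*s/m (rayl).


Given values:
  rho = 1.92 kg/m^3
  c = 1102.6 m/s
Formula: Z = rho * c
Z = 1.92 * 1102.6
Z = 2116.99

2116.99 rayl


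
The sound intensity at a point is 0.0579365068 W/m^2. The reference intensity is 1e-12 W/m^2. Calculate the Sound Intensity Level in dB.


Given values:
  I = 0.0579365068 W/m^2
  I_ref = 1e-12 W/m^2
Formula: SIL = 10 * log10(I / I_ref)
Compute ratio: I / I_ref = 57936506800
Compute log10: log10(57936506800) = 10.762952
Multiply: SIL = 10 * 10.762952 = 107.63

107.63 dB


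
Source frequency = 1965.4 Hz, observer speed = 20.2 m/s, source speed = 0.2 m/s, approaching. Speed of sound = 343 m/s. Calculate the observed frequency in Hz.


Given values:
  f_s = 1965.4 Hz, v_o = 20.2 m/s, v_s = 0.2 m/s
  Direction: approaching
Formula: f_o = f_s * (c + v_o) / (c - v_s)
Numerator: c + v_o = 343 + 20.2 = 363.2
Denominator: c - v_s = 343 - 0.2 = 342.8
f_o = 1965.4 * 363.2 / 342.8 = 2082.36

2082.36 Hz


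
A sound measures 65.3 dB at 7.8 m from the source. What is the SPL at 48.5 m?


Given values:
  SPL1 = 65.3 dB, r1 = 7.8 m, r2 = 48.5 m
Formula: SPL2 = SPL1 - 20 * log10(r2 / r1)
Compute ratio: r2 / r1 = 48.5 / 7.8 = 6.2179
Compute log10: log10(6.2179) = 0.793644
Compute drop: 20 * 0.793644 = 15.8729
SPL2 = 65.3 - 15.8729 = 49.43

49.43 dB


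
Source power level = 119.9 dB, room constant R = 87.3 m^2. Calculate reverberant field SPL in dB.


Given values:
  Lw = 119.9 dB, R = 87.3 m^2
Formula: SPL = Lw + 10 * log10(4 / R)
Compute 4 / R = 4 / 87.3 = 0.045819
Compute 10 * log10(0.045819) = -13.3895
SPL = 119.9 + (-13.3895) = 106.51

106.51 dB


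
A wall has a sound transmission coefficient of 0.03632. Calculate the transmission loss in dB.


Given values:
  tau = 0.03632
Formula: TL = 10 * log10(1 / tau)
Compute 1 / tau = 1 / 0.03632 = 27.533
Compute log10(27.533) = 1.439854
TL = 10 * 1.439854 = 14.4

14.4 dB


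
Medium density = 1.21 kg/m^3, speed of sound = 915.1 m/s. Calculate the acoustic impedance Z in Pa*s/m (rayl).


Given values:
  rho = 1.21 kg/m^3
  c = 915.1 m/s
Formula: Z = rho * c
Z = 1.21 * 915.1
Z = 1107.27

1107.27 rayl


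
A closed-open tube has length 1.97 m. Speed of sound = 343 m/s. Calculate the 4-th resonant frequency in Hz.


Given values:
  Tube type: closed-open, L = 1.97 m, c = 343 m/s, n = 4
Formula: f_n = (2n - 1) * c / (4 * L)
Compute 2n - 1 = 2*4 - 1 = 7
Compute 4 * L = 4 * 1.97 = 7.88
f = 7 * 343 / 7.88
f = 304.7

304.7 Hz


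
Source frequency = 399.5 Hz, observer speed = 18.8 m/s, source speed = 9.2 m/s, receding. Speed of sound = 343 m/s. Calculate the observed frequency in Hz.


Given values:
  f_s = 399.5 Hz, v_o = 18.8 m/s, v_s = 9.2 m/s
  Direction: receding
Formula: f_o = f_s * (c - v_o) / (c + v_s)
Numerator: c - v_o = 343 - 18.8 = 324.2
Denominator: c + v_s = 343 + 9.2 = 352.2
f_o = 399.5 * 324.2 / 352.2 = 367.74

367.74 Hz


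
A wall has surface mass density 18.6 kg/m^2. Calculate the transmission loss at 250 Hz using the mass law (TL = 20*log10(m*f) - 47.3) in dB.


Given values:
  m = 18.6 kg/m^2, f = 250 Hz
Formula: TL = 20 * log10(m * f) - 47.3
Compute m * f = 18.6 * 250 = 4650.0
Compute log10(4650.0) = 3.667453
Compute 20 * 3.667453 = 73.3491
TL = 73.3491 - 47.3 = 26.05

26.05 dB


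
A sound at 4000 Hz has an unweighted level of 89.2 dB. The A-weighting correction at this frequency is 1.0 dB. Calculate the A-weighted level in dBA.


Given values:
  SPL = 89.2 dB
  A-weighting at 4000 Hz = 1.0 dB
Formula: L_A = SPL + A_weight
L_A = 89.2 + (1.0)
L_A = 90.2

90.2 dBA


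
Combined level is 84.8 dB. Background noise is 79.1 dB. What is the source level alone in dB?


Given values:
  L_total = 84.8 dB, L_bg = 79.1 dB
Formula: L_source = 10 * log10(10^(L_total/10) - 10^(L_bg/10))
Convert to linear:
  10^(84.8/10) = 301995172.0402
  10^(79.1/10) = 81283051.6164
Difference: 301995172.0402 - 81283051.6164 = 220712120.4238
L_source = 10 * log10(220712120.4238) = 83.44

83.44 dB


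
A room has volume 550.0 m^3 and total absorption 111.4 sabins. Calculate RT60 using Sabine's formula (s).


Given values:
  V = 550.0 m^3
  A = 111.4 sabins
Formula: RT60 = 0.161 * V / A
Numerator: 0.161 * 550.0 = 88.55
RT60 = 88.55 / 111.4 = 0.795

0.795 s


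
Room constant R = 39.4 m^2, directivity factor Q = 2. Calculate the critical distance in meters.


Given values:
  R = 39.4 m^2, Q = 2
Formula: d_c = 0.141 * sqrt(Q * R)
Compute Q * R = 2 * 39.4 = 78.8
Compute sqrt(78.8) = 8.8769
d_c = 0.141 * 8.8769 = 1.252

1.252 m


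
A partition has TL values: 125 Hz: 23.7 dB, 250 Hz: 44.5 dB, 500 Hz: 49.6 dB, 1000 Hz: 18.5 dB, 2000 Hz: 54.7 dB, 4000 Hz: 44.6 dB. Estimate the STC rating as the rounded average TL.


Given TL values at each frequency:
  125 Hz: 23.7 dB
  250 Hz: 44.5 dB
  500 Hz: 49.6 dB
  1000 Hz: 18.5 dB
  2000 Hz: 54.7 dB
  4000 Hz: 44.6 dB
Formula: STC ~ round(average of TL values)
Sum = 23.7 + 44.5 + 49.6 + 18.5 + 54.7 + 44.6 = 235.6
Average = 235.6 / 6 = 39.27
Rounded: 39

39


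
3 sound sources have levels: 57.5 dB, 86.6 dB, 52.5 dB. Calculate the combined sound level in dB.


Formula: L_total = 10 * log10( sum(10^(Li/10)) )
  Source 1: 10^(57.5/10) = 562341.3252
  Source 2: 10^(86.6/10) = 457088189.6149
  Source 3: 10^(52.5/10) = 177827.941
Sum of linear values = 457828358.8811
L_total = 10 * log10(457828358.8811) = 86.61

86.61 dB


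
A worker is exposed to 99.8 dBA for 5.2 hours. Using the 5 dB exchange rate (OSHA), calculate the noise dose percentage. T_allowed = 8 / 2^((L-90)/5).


Given values:
  L = 99.8 dBA, T = 5.2 hours
Formula: T_allowed = 8 / 2^((L - 90) / 5)
Compute exponent: (99.8 - 90) / 5 = 1.96
Compute 2^(1.96) = 3.89062
T_allowed = 8 / 3.89062 = 2.056228 hours
Dose = (T / T_allowed) * 100
Dose = (5.2 / 2.056228) * 100 = 252.89

252.89 %


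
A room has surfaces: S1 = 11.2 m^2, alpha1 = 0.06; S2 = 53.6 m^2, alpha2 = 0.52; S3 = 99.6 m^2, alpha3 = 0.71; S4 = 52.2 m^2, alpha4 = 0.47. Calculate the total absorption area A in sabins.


Given surfaces:
  Surface 1: 11.2 * 0.06 = 0.672
  Surface 2: 53.6 * 0.52 = 27.872
  Surface 3: 99.6 * 0.71 = 70.716
  Surface 4: 52.2 * 0.47 = 24.534
Formula: A = sum(Si * alpha_i)
A = 0.672 + 27.872 + 70.716 + 24.534
A = 123.79

123.79 sabins


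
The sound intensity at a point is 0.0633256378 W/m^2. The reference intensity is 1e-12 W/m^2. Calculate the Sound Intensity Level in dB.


Given values:
  I = 0.0633256378 W/m^2
  I_ref = 1e-12 W/m^2
Formula: SIL = 10 * log10(I / I_ref)
Compute ratio: I / I_ref = 63325637800
Compute log10: log10(63325637800) = 10.80158
Multiply: SIL = 10 * 10.80158 = 108.02

108.02 dB


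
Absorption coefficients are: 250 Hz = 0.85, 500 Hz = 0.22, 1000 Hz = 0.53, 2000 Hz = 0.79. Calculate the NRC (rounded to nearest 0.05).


Given values:
  a_250 = 0.85, a_500 = 0.22
  a_1000 = 0.53, a_2000 = 0.79
Formula: NRC = (a250 + a500 + a1000 + a2000) / 4
Sum = 0.85 + 0.22 + 0.53 + 0.79 = 2.39
NRC = 2.39 / 4 = 0.5975
Rounded to nearest 0.05: 0.6

0.6


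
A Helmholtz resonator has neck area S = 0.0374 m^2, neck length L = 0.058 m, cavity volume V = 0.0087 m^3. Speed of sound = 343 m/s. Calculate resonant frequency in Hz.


Given values:
  S = 0.0374 m^2, L = 0.058 m, V = 0.0087 m^3, c = 343 m/s
Formula: f = (c / (2*pi)) * sqrt(S / (V * L))
Compute V * L = 0.0087 * 0.058 = 0.0005046
Compute S / (V * L) = 0.0374 / 0.0005046 = 74.1181
Compute sqrt(74.1181) = 8.609187
Compute c / (2*pi) = 343 / 6.283185 = 54.590148
f = 54.590148 * 8.609187 = 469.98

469.98 Hz


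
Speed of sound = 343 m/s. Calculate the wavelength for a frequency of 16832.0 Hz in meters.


Given values:
  c = 343 m/s, f = 16832.0 Hz
Formula: lambda = c / f
lambda = 343 / 16832.0
lambda = 0.0204

0.0204 m


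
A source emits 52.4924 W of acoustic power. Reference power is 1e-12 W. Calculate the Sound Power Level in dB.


Given values:
  W = 52.4924 W
  W_ref = 1e-12 W
Formula: SWL = 10 * log10(W / W_ref)
Compute ratio: W / W_ref = 52492400000000
Compute log10: log10(52492400000000) = 13.720096
Multiply: SWL = 10 * 13.720096 = 137.2

137.2 dB


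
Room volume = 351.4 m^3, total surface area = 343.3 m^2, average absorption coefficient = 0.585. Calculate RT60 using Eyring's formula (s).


Given values:
  V = 351.4 m^3, S = 343.3 m^2, alpha = 0.585
Formula: RT60 = 0.161 * V / (-S * ln(1 - alpha))
Compute ln(1 - 0.585) = ln(0.415) = -0.879477
Denominator: -343.3 * -0.879477 = 301.9245
Numerator: 0.161 * 351.4 = 56.5754
RT60 = 56.5754 / 301.9245 = 0.187

0.187 s


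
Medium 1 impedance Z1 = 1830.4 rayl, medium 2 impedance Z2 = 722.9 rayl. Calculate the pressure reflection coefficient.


Given values:
  Z1 = 1830.4 rayl, Z2 = 722.9 rayl
Formula: R = (Z2 - Z1) / (Z2 + Z1)
Numerator: Z2 - Z1 = 722.9 - 1830.4 = -1107.5
Denominator: Z2 + Z1 = 722.9 + 1830.4 = 2553.3
R = -1107.5 / 2553.3 = -0.4338

-0.4338


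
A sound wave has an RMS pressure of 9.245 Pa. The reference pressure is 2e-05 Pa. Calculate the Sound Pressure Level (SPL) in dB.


Given values:
  p = 9.245 Pa
  p_ref = 2e-05 Pa
Formula: SPL = 20 * log10(p / p_ref)
Compute ratio: p / p_ref = 9.245 / 2e-05 = 462250
Compute log10: log10(462250) = 5.664877
Multiply: SPL = 20 * 5.664877 = 113.3

113.3 dB


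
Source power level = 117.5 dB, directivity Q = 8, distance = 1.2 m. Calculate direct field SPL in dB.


Given values:
  Lw = 117.5 dB, Q = 8, r = 1.2 m
Formula: SPL = Lw + 10 * log10(Q / (4 * pi * r^2))
Compute 4 * pi * r^2 = 4 * pi * 1.2^2 = 18.0956
Compute Q / denom = 8 / 18.0956 = 0.44209642
Compute 10 * log10(0.44209642) = -3.5448
SPL = 117.5 + (-3.5448) = 113.96

113.96 dB


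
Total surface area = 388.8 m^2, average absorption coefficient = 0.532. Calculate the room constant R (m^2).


Given values:
  S = 388.8 m^2, alpha = 0.532
Formula: R = S * alpha / (1 - alpha)
Numerator: 388.8 * 0.532 = 206.8416
Denominator: 1 - 0.532 = 0.468
R = 206.8416 / 0.468 = 441.97

441.97 m^2


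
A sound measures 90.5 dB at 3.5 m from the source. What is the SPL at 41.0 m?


Given values:
  SPL1 = 90.5 dB, r1 = 3.5 m, r2 = 41.0 m
Formula: SPL2 = SPL1 - 20 * log10(r2 / r1)
Compute ratio: r2 / r1 = 41.0 / 3.5 = 11.7143
Compute log10: log10(11.7143) = 1.068716
Compute drop: 20 * 1.068716 = 21.3743
SPL2 = 90.5 - 21.3743 = 69.13

69.13 dB


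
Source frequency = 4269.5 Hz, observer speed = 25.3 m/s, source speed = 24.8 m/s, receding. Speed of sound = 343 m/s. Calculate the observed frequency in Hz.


Given values:
  f_s = 4269.5 Hz, v_o = 25.3 m/s, v_s = 24.8 m/s
  Direction: receding
Formula: f_o = f_s * (c - v_o) / (c + v_s)
Numerator: c - v_o = 343 - 25.3 = 317.7
Denominator: c + v_s = 343 + 24.8 = 367.8
f_o = 4269.5 * 317.7 / 367.8 = 3687.93

3687.93 Hz


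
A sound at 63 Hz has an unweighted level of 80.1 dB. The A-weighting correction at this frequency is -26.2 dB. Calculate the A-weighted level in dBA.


Given values:
  SPL = 80.1 dB
  A-weighting at 63 Hz = -26.2 dB
Formula: L_A = SPL + A_weight
L_A = 80.1 + (-26.2)
L_A = 53.9

53.9 dBA


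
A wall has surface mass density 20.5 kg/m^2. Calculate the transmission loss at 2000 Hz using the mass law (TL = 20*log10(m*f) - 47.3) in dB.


Given values:
  m = 20.5 kg/m^2, f = 2000 Hz
Formula: TL = 20 * log10(m * f) - 47.3
Compute m * f = 20.5 * 2000 = 41000.0
Compute log10(41000.0) = 4.612784
Compute 20 * 4.612784 = 92.2557
TL = 92.2557 - 47.3 = 44.96

44.96 dB


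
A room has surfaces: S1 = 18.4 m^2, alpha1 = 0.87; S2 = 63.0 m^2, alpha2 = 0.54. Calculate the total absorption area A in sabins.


Given surfaces:
  Surface 1: 18.4 * 0.87 = 16.008
  Surface 2: 63.0 * 0.54 = 34.02
Formula: A = sum(Si * alpha_i)
A = 16.008 + 34.02
A = 50.03

50.03 sabins


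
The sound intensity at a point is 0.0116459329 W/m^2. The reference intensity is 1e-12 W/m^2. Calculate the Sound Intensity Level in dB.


Given values:
  I = 0.0116459329 W/m^2
  I_ref = 1e-12 W/m^2
Formula: SIL = 10 * log10(I / I_ref)
Compute ratio: I / I_ref = 11645932900
Compute log10: log10(11645932900) = 10.066174
Multiply: SIL = 10 * 10.066174 = 100.66

100.66 dB


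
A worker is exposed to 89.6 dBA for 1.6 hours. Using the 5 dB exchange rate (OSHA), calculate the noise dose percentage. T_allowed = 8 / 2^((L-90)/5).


Given values:
  L = 89.6 dBA, T = 1.6 hours
Formula: T_allowed = 8 / 2^((L - 90) / 5)
Compute exponent: (89.6 - 90) / 5 = -0.08
Compute 2^(-0.08) = 0.946058
T_allowed = 8 / 0.946058 = 8.456141 hours
Dose = (T / T_allowed) * 100
Dose = (1.6 / 8.456141) * 100 = 18.92

18.92 %


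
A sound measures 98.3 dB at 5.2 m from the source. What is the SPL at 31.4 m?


Given values:
  SPL1 = 98.3 dB, r1 = 5.2 m, r2 = 31.4 m
Formula: SPL2 = SPL1 - 20 * log10(r2 / r1)
Compute ratio: r2 / r1 = 31.4 / 5.2 = 6.0385
Compute log10: log10(6.0385) = 0.780929
Compute drop: 20 * 0.780929 = 15.6186
SPL2 = 98.3 - 15.6186 = 82.68

82.68 dB


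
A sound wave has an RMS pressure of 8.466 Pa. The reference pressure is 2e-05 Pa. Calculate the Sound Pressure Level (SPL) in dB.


Given values:
  p = 8.466 Pa
  p_ref = 2e-05 Pa
Formula: SPL = 20 * log10(p / p_ref)
Compute ratio: p / p_ref = 8.466 / 2e-05 = 423300
Compute log10: log10(423300) = 5.626648
Multiply: SPL = 20 * 5.626648 = 112.53

112.53 dB


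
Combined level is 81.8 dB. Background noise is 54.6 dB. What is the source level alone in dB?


Given values:
  L_total = 81.8 dB, L_bg = 54.6 dB
Formula: L_source = 10 * log10(10^(L_total/10) - 10^(L_bg/10))
Convert to linear:
  10^(81.8/10) = 151356124.8436
  10^(54.6/10) = 288403.1503
Difference: 151356124.8436 - 288403.1503 = 151067721.6933
L_source = 10 * log10(151067721.6933) = 81.79

81.79 dB


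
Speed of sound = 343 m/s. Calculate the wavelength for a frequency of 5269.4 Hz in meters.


Given values:
  c = 343 m/s, f = 5269.4 Hz
Formula: lambda = c / f
lambda = 343 / 5269.4
lambda = 0.0651

0.0651 m


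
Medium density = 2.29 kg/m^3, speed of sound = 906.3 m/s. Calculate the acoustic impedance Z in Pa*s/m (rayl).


Given values:
  rho = 2.29 kg/m^3
  c = 906.3 m/s
Formula: Z = rho * c
Z = 2.29 * 906.3
Z = 2075.43

2075.43 rayl


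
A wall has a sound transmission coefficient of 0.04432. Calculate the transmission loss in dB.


Given values:
  tau = 0.04432
Formula: TL = 10 * log10(1 / tau)
Compute 1 / tau = 1 / 0.04432 = 22.5632
Compute log10(22.5632) = 1.353401
TL = 10 * 1.353401 = 13.53

13.53 dB


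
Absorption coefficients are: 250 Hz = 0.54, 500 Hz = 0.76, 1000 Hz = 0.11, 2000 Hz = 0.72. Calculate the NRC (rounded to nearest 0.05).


Given values:
  a_250 = 0.54, a_500 = 0.76
  a_1000 = 0.11, a_2000 = 0.72
Formula: NRC = (a250 + a500 + a1000 + a2000) / 4
Sum = 0.54 + 0.76 + 0.11 + 0.72 = 2.13
NRC = 2.13 / 4 = 0.5325
Rounded to nearest 0.05: 0.55

0.55


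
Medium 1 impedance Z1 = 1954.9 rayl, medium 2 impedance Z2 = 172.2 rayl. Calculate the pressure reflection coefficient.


Given values:
  Z1 = 1954.9 rayl, Z2 = 172.2 rayl
Formula: R = (Z2 - Z1) / (Z2 + Z1)
Numerator: Z2 - Z1 = 172.2 - 1954.9 = -1782.7
Denominator: Z2 + Z1 = 172.2 + 1954.9 = 2127.1
R = -1782.7 / 2127.1 = -0.8381

-0.8381


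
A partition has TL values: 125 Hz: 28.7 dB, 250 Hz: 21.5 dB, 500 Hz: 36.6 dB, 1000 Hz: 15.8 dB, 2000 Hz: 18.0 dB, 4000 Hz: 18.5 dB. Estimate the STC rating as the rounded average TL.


Given TL values at each frequency:
  125 Hz: 28.7 dB
  250 Hz: 21.5 dB
  500 Hz: 36.6 dB
  1000 Hz: 15.8 dB
  2000 Hz: 18.0 dB
  4000 Hz: 18.5 dB
Formula: STC ~ round(average of TL values)
Sum = 28.7 + 21.5 + 36.6 + 15.8 + 18.0 + 18.5 = 139.1
Average = 139.1 / 6 = 23.18
Rounded: 23

23


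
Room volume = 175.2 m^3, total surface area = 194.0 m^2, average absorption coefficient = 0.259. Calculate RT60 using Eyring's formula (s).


Given values:
  V = 175.2 m^3, S = 194.0 m^2, alpha = 0.259
Formula: RT60 = 0.161 * V / (-S * ln(1 - alpha))
Compute ln(1 - 0.259) = ln(0.741) = -0.299755
Denominator: -194.0 * -0.299755 = 58.1525
Numerator: 0.161 * 175.2 = 28.2072
RT60 = 28.2072 / 58.1525 = 0.485

0.485 s


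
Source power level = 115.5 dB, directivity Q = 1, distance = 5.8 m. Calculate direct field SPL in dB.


Given values:
  Lw = 115.5 dB, Q = 1, r = 5.8 m
Formula: SPL = Lw + 10 * log10(Q / (4 * pi * r^2))
Compute 4 * pi * r^2 = 4 * pi * 5.8^2 = 422.7327
Compute Q / denom = 1 / 422.7327 = 0.00236556
Compute 10 * log10(0.00236556) = -26.2607
SPL = 115.5 + (-26.2607) = 89.24

89.24 dB


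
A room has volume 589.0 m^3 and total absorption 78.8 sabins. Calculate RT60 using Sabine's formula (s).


Given values:
  V = 589.0 m^3
  A = 78.8 sabins
Formula: RT60 = 0.161 * V / A
Numerator: 0.161 * 589.0 = 94.829
RT60 = 94.829 / 78.8 = 1.203

1.203 s


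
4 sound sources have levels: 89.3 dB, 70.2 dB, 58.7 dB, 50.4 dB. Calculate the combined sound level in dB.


Formula: L_total = 10 * log10( sum(10^(Li/10)) )
  Source 1: 10^(89.3/10) = 851138038.2024
  Source 2: 10^(70.2/10) = 10471285.4805
  Source 3: 10^(58.7/10) = 741310.2413
  Source 4: 10^(50.4/10) = 109647.8196
Sum of linear values = 862460281.7438
L_total = 10 * log10(862460281.7438) = 89.36

89.36 dB


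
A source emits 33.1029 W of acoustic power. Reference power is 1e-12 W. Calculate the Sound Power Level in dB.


Given values:
  W = 33.1029 W
  W_ref = 1e-12 W
Formula: SWL = 10 * log10(W / W_ref)
Compute ratio: W / W_ref = 33102900000000
Compute log10: log10(33102900000000) = 13.519866
Multiply: SWL = 10 * 13.519866 = 135.2

135.2 dB


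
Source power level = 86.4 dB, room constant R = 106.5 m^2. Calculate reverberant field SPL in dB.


Given values:
  Lw = 86.4 dB, R = 106.5 m^2
Formula: SPL = Lw + 10 * log10(4 / R)
Compute 4 / R = 4 / 106.5 = 0.037559
Compute 10 * log10(0.037559) = -14.2529
SPL = 86.4 + (-14.2529) = 72.15

72.15 dB


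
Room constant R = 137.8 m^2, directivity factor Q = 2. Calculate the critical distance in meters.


Given values:
  R = 137.8 m^2, Q = 2
Formula: d_c = 0.141 * sqrt(Q * R)
Compute Q * R = 2 * 137.8 = 275.6
Compute sqrt(275.6) = 16.6012
d_c = 0.141 * 16.6012 = 2.341

2.341 m


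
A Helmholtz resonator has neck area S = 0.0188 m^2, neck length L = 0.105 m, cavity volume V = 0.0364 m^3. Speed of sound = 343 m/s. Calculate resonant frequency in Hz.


Given values:
  S = 0.0188 m^2, L = 0.105 m, V = 0.0364 m^3, c = 343 m/s
Formula: f = (c / (2*pi)) * sqrt(S / (V * L))
Compute V * L = 0.0364 * 0.105 = 0.003822
Compute S / (V * L) = 0.0188 / 0.003822 = 4.9189
Compute sqrt(4.9189) = 2.217859
Compute c / (2*pi) = 343 / 6.283185 = 54.590148
f = 54.590148 * 2.217859 = 121.07

121.07 Hz


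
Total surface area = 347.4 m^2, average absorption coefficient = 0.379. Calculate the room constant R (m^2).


Given values:
  S = 347.4 m^2, alpha = 0.379
Formula: R = S * alpha / (1 - alpha)
Numerator: 347.4 * 0.379 = 131.6646
Denominator: 1 - 0.379 = 0.621
R = 131.6646 / 0.621 = 212.02

212.02 m^2


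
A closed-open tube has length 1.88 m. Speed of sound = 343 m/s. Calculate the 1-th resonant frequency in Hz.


Given values:
  Tube type: closed-open, L = 1.88 m, c = 343 m/s, n = 1
Formula: f_n = (2n - 1) * c / (4 * L)
Compute 2n - 1 = 2*1 - 1 = 1
Compute 4 * L = 4 * 1.88 = 7.52
f = 1 * 343 / 7.52
f = 45.61

45.61 Hz


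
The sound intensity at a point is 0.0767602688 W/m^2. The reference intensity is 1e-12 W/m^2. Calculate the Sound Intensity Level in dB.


Given values:
  I = 0.0767602688 W/m^2
  I_ref = 1e-12 W/m^2
Formula: SIL = 10 * log10(I / I_ref)
Compute ratio: I / I_ref = 76760268800
Compute log10: log10(76760268800) = 10.885136
Multiply: SIL = 10 * 10.885136 = 108.85

108.85 dB


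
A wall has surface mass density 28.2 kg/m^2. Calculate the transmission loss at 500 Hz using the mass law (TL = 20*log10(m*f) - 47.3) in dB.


Given values:
  m = 28.2 kg/m^2, f = 500 Hz
Formula: TL = 20 * log10(m * f) - 47.3
Compute m * f = 28.2 * 500 = 14100.0
Compute log10(14100.0) = 4.149219
Compute 20 * 4.149219 = 82.9844
TL = 82.9844 - 47.3 = 35.68

35.68 dB


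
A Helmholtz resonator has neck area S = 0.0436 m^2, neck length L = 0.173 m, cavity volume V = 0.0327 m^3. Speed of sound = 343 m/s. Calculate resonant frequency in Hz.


Given values:
  S = 0.0436 m^2, L = 0.173 m, V = 0.0327 m^3, c = 343 m/s
Formula: f = (c / (2*pi)) * sqrt(S / (V * L))
Compute V * L = 0.0327 * 0.173 = 0.0056571
Compute S / (V * L) = 0.0436 / 0.0056571 = 7.7071
Compute sqrt(7.7071) = 2.776166
Compute c / (2*pi) = 343 / 6.283185 = 54.590148
f = 54.590148 * 2.776166 = 151.55

151.55 Hz


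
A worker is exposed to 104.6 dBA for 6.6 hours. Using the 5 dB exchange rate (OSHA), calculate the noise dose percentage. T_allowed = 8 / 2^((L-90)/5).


Given values:
  L = 104.6 dBA, T = 6.6 hours
Formula: T_allowed = 8 / 2^((L - 90) / 5)
Compute exponent: (104.6 - 90) / 5 = 2.92
Compute 2^(2.92) = 7.568461
T_allowed = 8 / 7.568461 = 1.057018 hours
Dose = (T / T_allowed) * 100
Dose = (6.6 / 1.057018) * 100 = 624.4

624.4 %


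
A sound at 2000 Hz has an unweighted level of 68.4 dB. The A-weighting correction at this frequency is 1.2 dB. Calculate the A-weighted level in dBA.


Given values:
  SPL = 68.4 dB
  A-weighting at 2000 Hz = 1.2 dB
Formula: L_A = SPL + A_weight
L_A = 68.4 + (1.2)
L_A = 69.6

69.6 dBA


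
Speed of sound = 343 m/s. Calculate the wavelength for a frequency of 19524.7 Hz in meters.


Given values:
  c = 343 m/s, f = 19524.7 Hz
Formula: lambda = c / f
lambda = 343 / 19524.7
lambda = 0.0176

0.0176 m


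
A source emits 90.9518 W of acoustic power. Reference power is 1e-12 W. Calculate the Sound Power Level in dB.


Given values:
  W = 90.9518 W
  W_ref = 1e-12 W
Formula: SWL = 10 * log10(W / W_ref)
Compute ratio: W / W_ref = 90951800000000
Compute log10: log10(90951800000000) = 13.958811
Multiply: SWL = 10 * 13.958811 = 139.59

139.59 dB


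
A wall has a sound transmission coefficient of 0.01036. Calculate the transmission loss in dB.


Given values:
  tau = 0.01036
Formula: TL = 10 * log10(1 / tau)
Compute 1 / tau = 1 / 0.01036 = 96.5251
Compute log10(96.5251) = 1.98464
TL = 10 * 1.98464 = 19.85

19.85 dB


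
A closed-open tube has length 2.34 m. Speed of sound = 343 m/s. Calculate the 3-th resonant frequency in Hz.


Given values:
  Tube type: closed-open, L = 2.34 m, c = 343 m/s, n = 3
Formula: f_n = (2n - 1) * c / (4 * L)
Compute 2n - 1 = 2*3 - 1 = 5
Compute 4 * L = 4 * 2.34 = 9.36
f = 5 * 343 / 9.36
f = 183.23

183.23 Hz


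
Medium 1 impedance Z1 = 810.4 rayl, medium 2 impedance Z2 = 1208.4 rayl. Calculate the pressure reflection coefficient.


Given values:
  Z1 = 810.4 rayl, Z2 = 1208.4 rayl
Formula: R = (Z2 - Z1) / (Z2 + Z1)
Numerator: Z2 - Z1 = 1208.4 - 810.4 = 398.0
Denominator: Z2 + Z1 = 1208.4 + 810.4 = 2018.8
R = 398.0 / 2018.8 = 0.1971

0.1971


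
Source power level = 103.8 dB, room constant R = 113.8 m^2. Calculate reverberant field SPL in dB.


Given values:
  Lw = 103.8 dB, R = 113.8 m^2
Formula: SPL = Lw + 10 * log10(4 / R)
Compute 4 / R = 4 / 113.8 = 0.035149
Compute 10 * log10(0.035149) = -14.5409
SPL = 103.8 + (-14.5409) = 89.26

89.26 dB


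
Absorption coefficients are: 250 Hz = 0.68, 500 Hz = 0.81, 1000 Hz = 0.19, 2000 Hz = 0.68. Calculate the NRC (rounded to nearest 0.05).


Given values:
  a_250 = 0.68, a_500 = 0.81
  a_1000 = 0.19, a_2000 = 0.68
Formula: NRC = (a250 + a500 + a1000 + a2000) / 4
Sum = 0.68 + 0.81 + 0.19 + 0.68 = 2.36
NRC = 2.36 / 4 = 0.59
Rounded to nearest 0.05: 0.6

0.6


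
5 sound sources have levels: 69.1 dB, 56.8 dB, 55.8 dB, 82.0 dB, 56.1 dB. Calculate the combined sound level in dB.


Formula: L_total = 10 * log10( sum(10^(Li/10)) )
  Source 1: 10^(69.1/10) = 8128305.1616
  Source 2: 10^(56.8/10) = 478630.0923
  Source 3: 10^(55.8/10) = 380189.3963
  Source 4: 10^(82.0/10) = 158489319.2461
  Source 5: 10^(56.1/10) = 407380.2778
Sum of linear values = 167883824.1741
L_total = 10 * log10(167883824.1741) = 82.25

82.25 dB


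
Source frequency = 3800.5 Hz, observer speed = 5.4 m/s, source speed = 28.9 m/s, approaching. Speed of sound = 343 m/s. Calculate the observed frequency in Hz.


Given values:
  f_s = 3800.5 Hz, v_o = 5.4 m/s, v_s = 28.9 m/s
  Direction: approaching
Formula: f_o = f_s * (c + v_o) / (c - v_s)
Numerator: c + v_o = 343 + 5.4 = 348.4
Denominator: c - v_s = 343 - 28.9 = 314.1
f_o = 3800.5 * 348.4 / 314.1 = 4215.52

4215.52 Hz


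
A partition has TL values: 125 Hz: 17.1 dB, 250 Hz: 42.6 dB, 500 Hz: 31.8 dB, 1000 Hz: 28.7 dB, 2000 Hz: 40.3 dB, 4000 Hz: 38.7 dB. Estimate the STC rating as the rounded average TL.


Given TL values at each frequency:
  125 Hz: 17.1 dB
  250 Hz: 42.6 dB
  500 Hz: 31.8 dB
  1000 Hz: 28.7 dB
  2000 Hz: 40.3 dB
  4000 Hz: 38.7 dB
Formula: STC ~ round(average of TL values)
Sum = 17.1 + 42.6 + 31.8 + 28.7 + 40.3 + 38.7 = 199.2
Average = 199.2 / 6 = 33.2
Rounded: 33

33


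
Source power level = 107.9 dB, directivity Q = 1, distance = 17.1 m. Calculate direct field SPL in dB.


Given values:
  Lw = 107.9 dB, Q = 1, r = 17.1 m
Formula: SPL = Lw + 10 * log10(Q / (4 * pi * r^2))
Compute 4 * pi * r^2 = 4 * pi * 17.1^2 = 3674.5324
Compute Q / denom = 1 / 3674.5324 = 0.00027214
Compute 10 * log10(0.00027214) = -35.6521
SPL = 107.9 + (-35.6521) = 72.25

72.25 dB


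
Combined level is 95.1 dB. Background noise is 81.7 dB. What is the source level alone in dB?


Given values:
  L_total = 95.1 dB, L_bg = 81.7 dB
Formula: L_source = 10 * log10(10^(L_total/10) - 10^(L_bg/10))
Convert to linear:
  10^(95.1/10) = 3235936569.2963
  10^(81.7/10) = 147910838.8168
Difference: 3235936569.2963 - 147910838.8168 = 3088025730.4795
L_source = 10 * log10(3088025730.4795) = 94.9

94.9 dB


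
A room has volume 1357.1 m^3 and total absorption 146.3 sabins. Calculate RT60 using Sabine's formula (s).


Given values:
  V = 1357.1 m^3
  A = 146.3 sabins
Formula: RT60 = 0.161 * V / A
Numerator: 0.161 * 1357.1 = 218.4931
RT60 = 218.4931 / 146.3 = 1.493

1.493 s


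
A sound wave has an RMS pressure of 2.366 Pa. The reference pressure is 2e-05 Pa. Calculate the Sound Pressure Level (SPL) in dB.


Given values:
  p = 2.366 Pa
  p_ref = 2e-05 Pa
Formula: SPL = 20 * log10(p / p_ref)
Compute ratio: p / p_ref = 2.366 / 2e-05 = 118300
Compute log10: log10(118300) = 5.072985
Multiply: SPL = 20 * 5.072985 = 101.46

101.46 dB


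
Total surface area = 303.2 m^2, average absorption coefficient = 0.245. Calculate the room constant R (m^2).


Given values:
  S = 303.2 m^2, alpha = 0.245
Formula: R = S * alpha / (1 - alpha)
Numerator: 303.2 * 0.245 = 74.284
Denominator: 1 - 0.245 = 0.755
R = 74.284 / 0.755 = 98.39

98.39 m^2


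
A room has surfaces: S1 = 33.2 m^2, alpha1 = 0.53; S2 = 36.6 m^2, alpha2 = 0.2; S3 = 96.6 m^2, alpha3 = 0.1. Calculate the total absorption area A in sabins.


Given surfaces:
  Surface 1: 33.2 * 0.53 = 17.596
  Surface 2: 36.6 * 0.2 = 7.32
  Surface 3: 96.6 * 0.1 = 9.66
Formula: A = sum(Si * alpha_i)
A = 17.596 + 7.32 + 9.66
A = 34.58

34.58 sabins


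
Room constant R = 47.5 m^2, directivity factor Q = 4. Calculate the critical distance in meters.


Given values:
  R = 47.5 m^2, Q = 4
Formula: d_c = 0.141 * sqrt(Q * R)
Compute Q * R = 4 * 47.5 = 190.0
Compute sqrt(190.0) = 13.784
d_c = 0.141 * 13.784 = 1.944

1.944 m


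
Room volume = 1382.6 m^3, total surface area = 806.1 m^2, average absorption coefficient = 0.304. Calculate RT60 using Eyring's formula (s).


Given values:
  V = 1382.6 m^3, S = 806.1 m^2, alpha = 0.304
Formula: RT60 = 0.161 * V / (-S * ln(1 - alpha))
Compute ln(1 - 0.304) = ln(0.696) = -0.362406
Denominator: -806.1 * -0.362406 = 292.1355
Numerator: 0.161 * 1382.6 = 222.5986
RT60 = 222.5986 / 292.1355 = 0.762

0.762 s


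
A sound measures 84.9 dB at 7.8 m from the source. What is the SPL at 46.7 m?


Given values:
  SPL1 = 84.9 dB, r1 = 7.8 m, r2 = 46.7 m
Formula: SPL2 = SPL1 - 20 * log10(r2 / r1)
Compute ratio: r2 / r1 = 46.7 / 7.8 = 5.9872
Compute log10: log10(5.9872) = 0.777224
Compute drop: 20 * 0.777224 = 15.5445
SPL2 = 84.9 - 15.5445 = 69.36

69.36 dB


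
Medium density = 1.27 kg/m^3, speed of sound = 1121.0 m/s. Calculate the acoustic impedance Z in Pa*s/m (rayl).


Given values:
  rho = 1.27 kg/m^3
  c = 1121.0 m/s
Formula: Z = rho * c
Z = 1.27 * 1121.0
Z = 1423.67

1423.67 rayl


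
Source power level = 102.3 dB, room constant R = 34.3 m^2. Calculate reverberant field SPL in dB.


Given values:
  Lw = 102.3 dB, R = 34.3 m^2
Formula: SPL = Lw + 10 * log10(4 / R)
Compute 4 / R = 4 / 34.3 = 0.116618
Compute 10 * log10(0.116618) = -9.3323
SPL = 102.3 + (-9.3323) = 92.97

92.97 dB


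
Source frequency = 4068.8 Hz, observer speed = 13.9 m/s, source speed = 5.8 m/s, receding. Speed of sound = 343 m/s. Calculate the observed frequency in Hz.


Given values:
  f_s = 4068.8 Hz, v_o = 13.9 m/s, v_s = 5.8 m/s
  Direction: receding
Formula: f_o = f_s * (c - v_o) / (c + v_s)
Numerator: c - v_o = 343 - 13.9 = 329.1
Denominator: c + v_s = 343 + 5.8 = 348.8
f_o = 4068.8 * 329.1 / 348.8 = 3839.0

3839.0 Hz


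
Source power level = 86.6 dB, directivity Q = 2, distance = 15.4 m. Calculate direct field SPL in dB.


Given values:
  Lw = 86.6 dB, Q = 2, r = 15.4 m
Formula: SPL = Lw + 10 * log10(Q / (4 * pi * r^2))
Compute 4 * pi * r^2 = 4 * pi * 15.4^2 = 2980.2405
Compute Q / denom = 2 / 2980.2405 = 0.00067109
Compute 10 * log10(0.00067109) = -31.7322
SPL = 86.6 + (-31.7322) = 54.87

54.87 dB


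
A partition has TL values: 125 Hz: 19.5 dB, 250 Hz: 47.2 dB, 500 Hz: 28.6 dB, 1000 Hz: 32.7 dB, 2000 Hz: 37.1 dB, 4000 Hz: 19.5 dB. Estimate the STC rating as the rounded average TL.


Given TL values at each frequency:
  125 Hz: 19.5 dB
  250 Hz: 47.2 dB
  500 Hz: 28.6 dB
  1000 Hz: 32.7 dB
  2000 Hz: 37.1 dB
  4000 Hz: 19.5 dB
Formula: STC ~ round(average of TL values)
Sum = 19.5 + 47.2 + 28.6 + 32.7 + 37.1 + 19.5 = 184.6
Average = 184.6 / 6 = 30.77
Rounded: 31

31


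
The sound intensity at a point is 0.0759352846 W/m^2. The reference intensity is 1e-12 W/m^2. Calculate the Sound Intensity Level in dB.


Given values:
  I = 0.0759352846 W/m^2
  I_ref = 1e-12 W/m^2
Formula: SIL = 10 * log10(I / I_ref)
Compute ratio: I / I_ref = 75935284600
Compute log10: log10(75935284600) = 10.880444
Multiply: SIL = 10 * 10.880444 = 108.8

108.8 dB


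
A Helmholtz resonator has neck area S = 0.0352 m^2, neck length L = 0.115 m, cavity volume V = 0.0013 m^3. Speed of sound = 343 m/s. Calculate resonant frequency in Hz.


Given values:
  S = 0.0352 m^2, L = 0.115 m, V = 0.0013 m^3, c = 343 m/s
Formula: f = (c / (2*pi)) * sqrt(S / (V * L))
Compute V * L = 0.0013 * 0.115 = 0.0001495
Compute S / (V * L) = 0.0352 / 0.0001495 = 235.4515
Compute sqrt(235.4515) = 15.344429
Compute c / (2*pi) = 343 / 6.283185 = 54.590148
f = 54.590148 * 15.344429 = 837.65

837.65 Hz


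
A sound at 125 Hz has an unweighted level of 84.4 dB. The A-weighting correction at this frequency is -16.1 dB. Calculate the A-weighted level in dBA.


Given values:
  SPL = 84.4 dB
  A-weighting at 125 Hz = -16.1 dB
Formula: L_A = SPL + A_weight
L_A = 84.4 + (-16.1)
L_A = 68.3

68.3 dBA


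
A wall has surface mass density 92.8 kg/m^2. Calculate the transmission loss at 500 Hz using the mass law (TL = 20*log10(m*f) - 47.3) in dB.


Given values:
  m = 92.8 kg/m^2, f = 500 Hz
Formula: TL = 20 * log10(m * f) - 47.3
Compute m * f = 92.8 * 500 = 46400.0
Compute log10(46400.0) = 4.666518
Compute 20 * 4.666518 = 93.3304
TL = 93.3304 - 47.3 = 46.03

46.03 dB


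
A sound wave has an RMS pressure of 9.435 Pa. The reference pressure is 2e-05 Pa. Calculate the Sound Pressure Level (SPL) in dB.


Given values:
  p = 9.435 Pa
  p_ref = 2e-05 Pa
Formula: SPL = 20 * log10(p / p_ref)
Compute ratio: p / p_ref = 9.435 / 2e-05 = 471750
Compute log10: log10(471750) = 5.673712
Multiply: SPL = 20 * 5.673712 = 113.47

113.47 dB


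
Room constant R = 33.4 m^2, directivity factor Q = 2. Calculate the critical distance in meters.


Given values:
  R = 33.4 m^2, Q = 2
Formula: d_c = 0.141 * sqrt(Q * R)
Compute Q * R = 2 * 33.4 = 66.8
Compute sqrt(66.8) = 8.1731
d_c = 0.141 * 8.1731 = 1.152

1.152 m


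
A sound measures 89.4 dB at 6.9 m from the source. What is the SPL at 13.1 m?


Given values:
  SPL1 = 89.4 dB, r1 = 6.9 m, r2 = 13.1 m
Formula: SPL2 = SPL1 - 20 * log10(r2 / r1)
Compute ratio: r2 / r1 = 13.1 / 6.9 = 1.8986
Compute log10: log10(1.8986) = 0.278433
Compute drop: 20 * 0.278433 = 5.5687
SPL2 = 89.4 - 5.5687 = 83.83

83.83 dB


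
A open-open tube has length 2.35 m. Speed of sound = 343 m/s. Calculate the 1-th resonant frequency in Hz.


Given values:
  Tube type: open-open, L = 2.35 m, c = 343 m/s, n = 1
Formula: f_n = n * c / (2 * L)
Compute 2 * L = 2 * 2.35 = 4.7
f = 1 * 343 / 4.7
f = 72.98

72.98 Hz


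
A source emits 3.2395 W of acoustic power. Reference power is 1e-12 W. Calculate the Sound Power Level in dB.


Given values:
  W = 3.2395 W
  W_ref = 1e-12 W
Formula: SWL = 10 * log10(W / W_ref)
Compute ratio: W / W_ref = 3239500000000
Compute log10: log10(3239500000000) = 12.510478
Multiply: SWL = 10 * 12.510478 = 125.1

125.1 dB


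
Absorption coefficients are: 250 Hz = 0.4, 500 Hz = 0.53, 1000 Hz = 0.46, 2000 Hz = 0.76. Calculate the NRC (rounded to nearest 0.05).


Given values:
  a_250 = 0.4, a_500 = 0.53
  a_1000 = 0.46, a_2000 = 0.76
Formula: NRC = (a250 + a500 + a1000 + a2000) / 4
Sum = 0.4 + 0.53 + 0.46 + 0.76 = 2.15
NRC = 2.15 / 4 = 0.5375
Rounded to nearest 0.05: 0.55

0.55
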